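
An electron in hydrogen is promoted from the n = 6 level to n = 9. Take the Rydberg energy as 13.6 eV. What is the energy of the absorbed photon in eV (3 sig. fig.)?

E_9 = −13.60/81 = −0.1679 eV and E_6 = −13.60/36 = −0.3778 eV.
The photon energy is |E_9 − E_6| = 0.210 eV.

0.210 eV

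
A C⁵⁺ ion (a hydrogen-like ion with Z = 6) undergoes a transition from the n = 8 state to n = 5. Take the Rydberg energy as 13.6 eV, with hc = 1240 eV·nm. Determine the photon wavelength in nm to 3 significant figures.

104 nm

For Z = 6 the level energies scale as Z², so the effective Rydberg energy is 13.6 × 36 = 489.6 eV.
ΔE = 489.6 × (1/5² − 1/8²) = 489.6 × 0.02438 = 11.93 eV.
λ = hc/ΔE = 1240 / 11.93 = 104 nm.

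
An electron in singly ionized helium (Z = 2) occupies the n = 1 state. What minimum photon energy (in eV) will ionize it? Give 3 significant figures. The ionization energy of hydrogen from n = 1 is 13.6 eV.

54.4 eV

E_n = −13.6 Z²/n² = −54.40/n² eV for Z = 2.
E_1 = −54.40/1 = −54.4 eV, so ionization (to E = 0) requires 54.4 eV.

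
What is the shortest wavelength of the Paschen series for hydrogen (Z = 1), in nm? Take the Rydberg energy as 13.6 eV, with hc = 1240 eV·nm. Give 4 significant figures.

The Paschen series has lower level n_f = 3; the series limit corresponds to n_i → ∞.
ΔE_max = 13.6 × 1 / 3² = 1.511 eV.
λ_min = 1240 / 1.511 = 820.6 nm.

820.6 nm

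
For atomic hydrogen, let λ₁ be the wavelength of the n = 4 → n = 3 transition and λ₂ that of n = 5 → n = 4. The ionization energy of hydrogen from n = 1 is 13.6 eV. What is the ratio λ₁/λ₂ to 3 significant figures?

0.463

λ ∝ 1/ΔE ∝ 1/(1/n_f² − 1/n_i²), and the Z² and hc factors cancel in the ratio.
λ₁/λ₂ = (1/4² − 1/5²)/(1/3² − 1/4²) = 0.02250/0.04861 = 0.463.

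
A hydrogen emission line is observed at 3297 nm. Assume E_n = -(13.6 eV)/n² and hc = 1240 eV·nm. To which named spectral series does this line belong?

ΔE = 1240/3297 = 0.3761 eV.
This matches 13.6 × (1/5² − 1/9²), so n_f = 5: the Pfund series.

Pfund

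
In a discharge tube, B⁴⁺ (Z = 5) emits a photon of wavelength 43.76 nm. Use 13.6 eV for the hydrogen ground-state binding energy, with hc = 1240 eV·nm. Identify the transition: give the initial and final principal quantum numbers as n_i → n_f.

n_i = 6, n_f = 3

The photon energy is ΔE = hc/λ = 1240 / 43.76 = 28.34 eV.
With Z = 5, ΔE = 340.0 × (1/n_f² − 1/n_i²), so 1/n_f² − 1/n_i² = 0.08334.
Trying n_f = 3 gives 1/n_i² = 0.02777, i.e. n_i ≈ 6; this pair matches.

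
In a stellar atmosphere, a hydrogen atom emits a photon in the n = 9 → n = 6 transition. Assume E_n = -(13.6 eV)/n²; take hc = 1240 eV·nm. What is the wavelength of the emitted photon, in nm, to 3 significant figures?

ΔE = 13.60 × (1/6² − 1/9²) = 13.60 × 0.01543 = 0.2099 eV.
λ = hc/ΔE = 1240 / 0.2099 = 5910 nm.

5910 nm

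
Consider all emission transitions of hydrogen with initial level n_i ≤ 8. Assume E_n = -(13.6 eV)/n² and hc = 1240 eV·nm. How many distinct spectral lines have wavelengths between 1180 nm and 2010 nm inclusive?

3

Enumerate all n_i → n_f pairs with 1 ≤ n_f < n_i ≤ 8 and compute λ = 1240 / [13.6·1·(1/n_f² − 1/n_i²)].
Lines falling in [1180, 2010] nm: 5→3 (1282 nm), 4→3 (1876 nm), 8→4 (1945 nm).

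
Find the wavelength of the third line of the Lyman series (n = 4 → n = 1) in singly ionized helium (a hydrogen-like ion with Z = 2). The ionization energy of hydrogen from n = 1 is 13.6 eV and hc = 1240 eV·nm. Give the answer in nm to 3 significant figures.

24.3 nm

The Lyman series terminates on n_f = 1; the third line has n_i = 1+3 = 4.
ΔE = 54.40 × (1/1² − 1/4²) = 51.00 eV.
λ = 1240 / 51.00 = 24.3 nm.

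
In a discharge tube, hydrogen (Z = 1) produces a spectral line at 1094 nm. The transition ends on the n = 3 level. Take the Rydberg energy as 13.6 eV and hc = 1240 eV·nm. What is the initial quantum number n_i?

n_i = 6

The photon energy is ΔE = hc/λ = 1240 / 1094 = 1.133 eV.
With Z = 1, ΔE = 13.60 × (1/n_f² − 1/n_i²), so 1/n_f² − 1/n_i² = 0.08334.
With n_f = 3: 1/n_i² = 1/9 − 0.08334 = 0.02777, so n_i ≈ 6.00.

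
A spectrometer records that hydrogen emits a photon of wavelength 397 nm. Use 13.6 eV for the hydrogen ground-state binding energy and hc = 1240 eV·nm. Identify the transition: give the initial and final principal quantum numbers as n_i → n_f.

n_i = 7, n_f = 2

The photon energy is ΔE = hc/λ = 1240 / 397 = 3.123 eV.
With Z = 1, ΔE = 13.60 × (1/n_f² − 1/n_i²), so 1/n_f² − 1/n_i² = 0.2297.
Trying n_f = 2 gives 1/n_i² = 0.02034, i.e. n_i ≈ 7; this pair matches.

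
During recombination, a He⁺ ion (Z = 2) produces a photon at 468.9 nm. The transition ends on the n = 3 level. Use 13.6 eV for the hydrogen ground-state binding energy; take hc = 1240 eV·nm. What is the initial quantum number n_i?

The photon energy is ΔE = hc/λ = 1240 / 468.9 = 2.644 eV.
With Z = 2, ΔE = 54.40 × (1/n_f² − 1/n_i²), so 1/n_f² − 1/n_i² = 0.04861.
With n_f = 3: 1/n_i² = 1/9 − 0.04861 = 0.06250, so n_i ≈ 4.00.

n_i = 4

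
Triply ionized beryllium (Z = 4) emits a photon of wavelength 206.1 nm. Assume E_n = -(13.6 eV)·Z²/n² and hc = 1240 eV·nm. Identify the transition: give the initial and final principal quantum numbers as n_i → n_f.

The photon energy is ΔE = hc/λ = 1240 / 206.1 = 6.016 eV.
With Z = 4, ΔE = 217.6 × (1/n_f² − 1/n_i²), so 1/n_f² − 1/n_i² = 0.02765.
Trying n_f = 5 gives 1/n_i² = 0.01235, i.e. n_i ≈ 9; this pair matches.

n_i = 9, n_f = 5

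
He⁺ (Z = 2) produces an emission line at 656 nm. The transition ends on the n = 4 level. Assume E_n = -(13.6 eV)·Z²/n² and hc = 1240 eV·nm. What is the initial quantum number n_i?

The photon energy is ΔE = hc/λ = 1240 / 656 = 1.890 eV.
With Z = 2, ΔE = 54.40 × (1/n_f² − 1/n_i²), so 1/n_f² − 1/n_i² = 0.03475.
With n_f = 4: 1/n_i² = 1/16 − 0.03475 = 0.02775, so n_i ≈ 6.00.

n_i = 6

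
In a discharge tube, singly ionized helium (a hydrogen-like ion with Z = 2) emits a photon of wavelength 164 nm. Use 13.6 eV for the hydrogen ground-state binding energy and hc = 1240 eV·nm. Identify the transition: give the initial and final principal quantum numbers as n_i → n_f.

n_i = 3, n_f = 2

The photon energy is ΔE = hc/λ = 1240 / 164 = 7.561 eV.
With Z = 2, ΔE = 54.40 × (1/n_f² − 1/n_i²), so 1/n_f² − 1/n_i² = 0.1390.
Trying n_f = 2 gives 1/n_i² = 0.1110, i.e. n_i ≈ 3; this pair matches.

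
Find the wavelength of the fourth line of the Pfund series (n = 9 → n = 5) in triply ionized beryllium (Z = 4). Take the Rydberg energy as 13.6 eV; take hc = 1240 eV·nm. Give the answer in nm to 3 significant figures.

The Pfund series terminates on n_f = 5; the fourth line has n_i = 5+4 = 9.
ΔE = 217.6 × (1/5² − 1/9²) = 6.018 eV.
λ = 1240 / 6.018 = 206 nm.

206 nm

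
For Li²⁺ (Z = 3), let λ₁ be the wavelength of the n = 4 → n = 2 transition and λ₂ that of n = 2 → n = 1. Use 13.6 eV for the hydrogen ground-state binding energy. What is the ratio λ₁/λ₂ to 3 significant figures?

λ ∝ 1/ΔE ∝ 1/(1/n_f² − 1/n_i²), and the Z² and hc factors cancel in the ratio.
λ₁/λ₂ = (1/1² − 1/2²)/(1/2² − 1/4²) = 0.7500/0.1875 = 4.00.

4.00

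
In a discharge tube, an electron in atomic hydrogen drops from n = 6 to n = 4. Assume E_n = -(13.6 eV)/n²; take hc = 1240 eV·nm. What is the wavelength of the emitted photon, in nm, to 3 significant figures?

ΔE = 13.60 × (1/4² − 1/6²) = 13.60 × 0.03472 = 0.4722 eV.
λ = hc/ΔE = 1240 / 0.4722 = 2630 nm.
This line belongs to the Brackett series.

2630 nm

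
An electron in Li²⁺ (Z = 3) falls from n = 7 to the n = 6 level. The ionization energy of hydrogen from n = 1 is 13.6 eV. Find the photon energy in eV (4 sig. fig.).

0.9020 eV

The Bohr energies scale as Z², so for Z = 3: E_n = −122.4/n² eV.
E_7 = −122.4/49 = −2.498 eV and E_6 = −122.4/36 = −3.400 eV.
The photon energy is |E_7 − E_6| = 0.9020 eV.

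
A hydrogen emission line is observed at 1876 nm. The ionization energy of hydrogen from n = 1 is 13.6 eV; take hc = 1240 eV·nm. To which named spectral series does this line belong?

ΔE = 1240/1876 = 0.6610 eV.
This matches 13.6 × (1/3² − 1/4²), so n_f = 3: the Paschen series.

Paschen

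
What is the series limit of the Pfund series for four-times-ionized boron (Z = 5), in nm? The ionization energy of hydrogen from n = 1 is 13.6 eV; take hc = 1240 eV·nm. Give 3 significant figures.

The Pfund series has lower level n_f = 5; the series limit corresponds to n_i → ∞.
ΔE_max = 13.6 × 25 / 5² = 13.60 eV.
λ_min = 1240 / 13.60 = 91.2 nm.

91.2 nm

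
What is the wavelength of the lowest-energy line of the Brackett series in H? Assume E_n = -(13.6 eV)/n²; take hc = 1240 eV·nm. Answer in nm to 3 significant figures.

The Brackett series terminates on n_f = 4; the first line has n_i = 4+1 = 5.
ΔE = 13.60 × (1/4² − 1/5²) = 0.3060 eV.
λ = 1240 / 0.3060 = 4050 nm.

4050 nm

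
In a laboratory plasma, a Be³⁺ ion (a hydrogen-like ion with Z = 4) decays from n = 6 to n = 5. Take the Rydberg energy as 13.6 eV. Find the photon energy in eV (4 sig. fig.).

The Bohr energies scale as Z², so for Z = 4: E_n = −217.6/n² eV.
E_6 = −217.6/36 = −6.044 eV and E_5 = −217.6/25 = −8.704 eV.
The photon energy is |E_6 − E_5| = 2.660 eV.

2.660 eV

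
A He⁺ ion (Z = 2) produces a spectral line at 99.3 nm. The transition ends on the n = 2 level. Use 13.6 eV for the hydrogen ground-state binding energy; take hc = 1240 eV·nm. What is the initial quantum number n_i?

The photon energy is ΔE = hc/λ = 1240 / 99.3 = 12.49 eV.
With Z = 2, ΔE = 54.40 × (1/n_f² − 1/n_i²), so 1/n_f² − 1/n_i² = 0.2295.
With n_f = 2: 1/n_i² = 1/4 − 0.2295 = 0.02045, so n_i ≈ 6.99.

n_i = 7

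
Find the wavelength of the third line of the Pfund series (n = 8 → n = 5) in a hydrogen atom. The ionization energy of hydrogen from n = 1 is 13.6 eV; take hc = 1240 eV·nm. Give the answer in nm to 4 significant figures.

The Pfund series terminates on n_f = 5; the third line has n_i = 5+3 = 8.
ΔE = 13.60 × (1/5² − 1/8²) = 0.3315 eV.
λ = 1240 / 0.3315 = 3741 nm.

3741 nm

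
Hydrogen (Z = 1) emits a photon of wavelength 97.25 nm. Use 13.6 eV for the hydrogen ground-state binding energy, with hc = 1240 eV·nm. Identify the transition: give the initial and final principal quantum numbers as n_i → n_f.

The photon energy is ΔE = hc/λ = 1240 / 97.25 = 12.75 eV.
With Z = 1, ΔE = 13.60 × (1/n_f² − 1/n_i²), so 1/n_f² − 1/n_i² = 0.9375.
Trying n_f = 1 gives 1/n_i² = 0.06245, i.e. n_i ≈ 4; this pair matches.

n_i = 4, n_f = 1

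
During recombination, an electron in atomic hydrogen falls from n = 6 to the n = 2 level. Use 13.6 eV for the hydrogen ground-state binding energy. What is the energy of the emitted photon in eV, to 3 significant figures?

E_6 = −13.60/36 = −0.3778 eV and E_2 = −13.60/4 = −3.400 eV.
The photon energy is |E_6 − E_2| = 3.02 eV.

3.02 eV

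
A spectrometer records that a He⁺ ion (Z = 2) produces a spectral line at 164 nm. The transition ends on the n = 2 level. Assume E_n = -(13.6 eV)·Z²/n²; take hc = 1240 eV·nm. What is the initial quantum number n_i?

The photon energy is ΔE = hc/λ = 1240 / 164 = 7.561 eV.
With Z = 2, ΔE = 54.40 × (1/n_f² − 1/n_i²), so 1/n_f² − 1/n_i² = 0.1390.
With n_f = 2: 1/n_i² = 1/4 − 0.1390 = 0.1110, so n_i ≈ 3.00.

n_i = 3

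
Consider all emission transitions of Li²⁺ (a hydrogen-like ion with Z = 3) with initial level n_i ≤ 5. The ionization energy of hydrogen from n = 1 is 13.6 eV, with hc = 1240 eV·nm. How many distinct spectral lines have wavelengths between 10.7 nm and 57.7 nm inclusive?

Enumerate all n_i → n_f pairs with 1 ≤ n_f < n_i ≤ 5 and compute λ = 1240 / [13.6·9·(1/n_f² − 1/n_i²)].
Lines falling in [10.7, 57.7] nm: 4→1 (10.81 nm), 3→1 (11.40 nm), 2→1 (13.51 nm), 5→2 (48.24 nm), 4→2 (54.03 nm).

5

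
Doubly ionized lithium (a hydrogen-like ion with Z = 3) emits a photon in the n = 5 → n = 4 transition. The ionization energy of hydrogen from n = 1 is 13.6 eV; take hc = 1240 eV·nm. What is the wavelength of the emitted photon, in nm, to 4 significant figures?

450.3 nm

For Z = 3 the level energies scale as Z², so the effective Rydberg energy is 13.6 × 9 = 122.4 eV.
ΔE = 122.4 × (1/4² − 1/5²) = 122.4 × 0.02250 = 2.754 eV.
λ = hc/ΔE = 1240 / 2.754 = 450.3 nm.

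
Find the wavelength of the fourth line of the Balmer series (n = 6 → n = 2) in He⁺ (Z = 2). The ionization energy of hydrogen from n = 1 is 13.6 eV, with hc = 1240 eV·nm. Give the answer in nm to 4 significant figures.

The Balmer series terminates on n_f = 2; the fourth line has n_i = 2+4 = 6.
ΔE = 54.40 × (1/2² − 1/6²) = 12.09 eV.
λ = 1240 / 12.09 = 102.6 nm.

102.6 nm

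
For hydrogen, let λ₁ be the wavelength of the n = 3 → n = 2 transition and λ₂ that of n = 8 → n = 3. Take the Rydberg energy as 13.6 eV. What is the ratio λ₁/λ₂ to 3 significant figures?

0.688

λ ∝ 1/ΔE ∝ 1/(1/n_f² − 1/n_i²), and the Z² and hc factors cancel in the ratio.
λ₁/λ₂ = (1/3² − 1/8²)/(1/2² − 1/3²) = 0.09549/0.1389 = 0.688.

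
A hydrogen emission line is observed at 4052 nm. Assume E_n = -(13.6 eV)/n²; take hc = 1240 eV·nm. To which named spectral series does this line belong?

Brackett

ΔE = 1240/4052 = 0.3060 eV.
This matches 13.6 × (1/4² − 1/5²), so n_f = 4: the Brackett series.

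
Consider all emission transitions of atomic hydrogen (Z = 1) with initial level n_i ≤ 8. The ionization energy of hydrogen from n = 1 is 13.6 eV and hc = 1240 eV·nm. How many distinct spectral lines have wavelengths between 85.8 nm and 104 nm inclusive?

6

Enumerate all n_i → n_f pairs with 1 ≤ n_f < n_i ≤ 8 and compute λ = 1240 / [13.6·1·(1/n_f² − 1/n_i²)].
Lines falling in [85.8, 104] nm: 8→1 (92.62 nm), 7→1 (93.08 nm), 6→1 (93.78 nm), 5→1 (94.98 nm), 4→1 (97.25 nm), 3→1 (102.6 nm).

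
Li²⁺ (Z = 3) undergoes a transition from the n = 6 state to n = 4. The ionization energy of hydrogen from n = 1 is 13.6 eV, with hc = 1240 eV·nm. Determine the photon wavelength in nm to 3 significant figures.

For Z = 3 the level energies scale as Z², so the effective Rydberg energy is 13.6 × 9 = 122.4 eV.
ΔE = 122.4 × (1/4² − 1/6²) = 122.4 × 0.03472 = 4.250 eV.
λ = hc/ΔE = 1240 / 4.250 = 292 nm.

292 nm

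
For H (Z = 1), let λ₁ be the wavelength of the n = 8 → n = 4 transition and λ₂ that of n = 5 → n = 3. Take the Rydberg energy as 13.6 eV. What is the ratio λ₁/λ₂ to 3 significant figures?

1.52

λ ∝ 1/ΔE ∝ 1/(1/n_f² − 1/n_i²), and the Z² and hc factors cancel in the ratio.
λ₁/λ₂ = (1/3² − 1/5²)/(1/4² − 1/8²) = 0.07111/0.04688 = 1.52.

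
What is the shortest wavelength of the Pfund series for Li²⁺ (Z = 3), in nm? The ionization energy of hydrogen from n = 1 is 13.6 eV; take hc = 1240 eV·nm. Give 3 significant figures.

The Pfund series has lower level n_f = 5; the series limit corresponds to n_i → ∞.
ΔE_max = 13.6 × 9 / 5² = 4.896 eV.
λ_min = 1240 / 4.896 = 253 nm.

253 nm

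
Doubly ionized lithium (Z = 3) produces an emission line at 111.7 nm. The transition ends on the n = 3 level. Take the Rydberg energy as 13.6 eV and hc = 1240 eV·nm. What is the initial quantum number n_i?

n_i = 7

The photon energy is ΔE = hc/λ = 1240 / 111.7 = 11.10 eV.
With Z = 3, ΔE = 122.4 × (1/n_f² − 1/n_i²), so 1/n_f² − 1/n_i² = 0.09070.
With n_f = 3: 1/n_i² = 1/9 − 0.09070 = 0.02042, so n_i ≈ 7.00.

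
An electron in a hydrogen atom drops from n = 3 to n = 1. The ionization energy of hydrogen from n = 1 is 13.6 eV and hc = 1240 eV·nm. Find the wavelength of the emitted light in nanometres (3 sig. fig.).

103 nm

ΔE = 13.60 × (1/1² − 1/3²) = 13.60 × 0.8889 = 12.09 eV.
λ = hc/ΔE = 1240 / 12.09 = 103 nm.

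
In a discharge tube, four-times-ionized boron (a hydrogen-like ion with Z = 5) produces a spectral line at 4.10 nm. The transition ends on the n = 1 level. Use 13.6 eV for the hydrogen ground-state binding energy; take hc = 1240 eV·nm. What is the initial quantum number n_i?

n_i = 3

The photon energy is ΔE = hc/λ = 1240 / 4.10 = 302.4 eV.
With Z = 5, ΔE = 340.0 × (1/n_f² − 1/n_i²), so 1/n_f² − 1/n_i² = 0.8895.
With n_f = 1: 1/n_i² = 1/1 − 0.8895 = 0.1105, so n_i ≈ 3.01.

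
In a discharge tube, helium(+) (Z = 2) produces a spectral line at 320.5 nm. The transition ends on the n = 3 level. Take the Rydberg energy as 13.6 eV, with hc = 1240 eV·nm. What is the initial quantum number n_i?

The photon energy is ΔE = hc/λ = 1240 / 320.5 = 3.869 eV.
With Z = 2, ΔE = 54.40 × (1/n_f² − 1/n_i²), so 1/n_f² − 1/n_i² = 0.07112.
With n_f = 3: 1/n_i² = 1/9 − 0.07112 = 0.03999, so n_i ≈ 5.00.

n_i = 5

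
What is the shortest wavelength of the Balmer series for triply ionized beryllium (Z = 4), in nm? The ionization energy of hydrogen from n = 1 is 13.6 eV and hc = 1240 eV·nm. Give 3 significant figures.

The Balmer series has lower level n_f = 2; the series limit corresponds to n_i → ∞.
ΔE_max = 13.6 × 16 / 2² = 54.40 eV.
λ_min = 1240 / 54.40 = 22.8 nm.

22.8 nm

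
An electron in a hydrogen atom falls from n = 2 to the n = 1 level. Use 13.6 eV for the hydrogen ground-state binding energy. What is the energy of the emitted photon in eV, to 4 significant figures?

E_2 = −13.60/4 = −3.400 eV and E_1 = −13.60/1 = −13.60 eV.
The photon energy is |E_2 − E_1| = 10.20 eV.

10.20 eV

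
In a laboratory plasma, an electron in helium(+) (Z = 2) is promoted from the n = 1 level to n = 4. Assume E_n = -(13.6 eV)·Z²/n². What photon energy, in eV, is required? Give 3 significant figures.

The Bohr energies scale as Z², so for Z = 2: E_n = −54.40/n² eV.
E_4 = −54.40/16 = −3.400 eV and E_1 = −54.40/1 = −54.40 eV.
The photon energy is |E_4 − E_1| = 51.0 eV.

51.0 eV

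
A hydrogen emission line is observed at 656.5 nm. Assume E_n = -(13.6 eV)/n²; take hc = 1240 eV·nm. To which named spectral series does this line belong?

Balmer

ΔE = 1240/656.5 = 1.889 eV.
This matches 13.6 × (1/2² − 1/3²), so n_f = 2: the Balmer series.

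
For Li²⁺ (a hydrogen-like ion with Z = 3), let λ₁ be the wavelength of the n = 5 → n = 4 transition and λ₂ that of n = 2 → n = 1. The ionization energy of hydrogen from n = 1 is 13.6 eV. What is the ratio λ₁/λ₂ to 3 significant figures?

33.3

λ ∝ 1/ΔE ∝ 1/(1/n_f² − 1/n_i²), and the Z² and hc factors cancel in the ratio.
λ₁/λ₂ = (1/1² − 1/2²)/(1/4² − 1/5²) = 0.7500/0.02250 = 33.3.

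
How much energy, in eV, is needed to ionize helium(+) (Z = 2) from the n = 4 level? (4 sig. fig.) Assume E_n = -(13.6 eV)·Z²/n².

3.400 eV

E_n = −13.6 Z²/n² = −54.40/n² eV for Z = 2.
E_4 = −54.40/16 = −3.400 eV, so ionization (to E = 0) requires 3.400 eV.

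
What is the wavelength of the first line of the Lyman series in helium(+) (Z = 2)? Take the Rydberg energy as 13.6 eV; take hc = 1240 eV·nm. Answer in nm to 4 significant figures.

The Lyman series terminates on n_f = 1; the first line has n_i = 1+1 = 2.
ΔE = 54.40 × (1/1² − 1/2²) = 40.80 eV.
λ = 1240 / 40.80 = 30.39 nm.

30.39 nm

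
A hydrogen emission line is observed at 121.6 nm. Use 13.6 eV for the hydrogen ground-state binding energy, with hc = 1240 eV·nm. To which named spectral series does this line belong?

ΔE = 1240/121.6 = 10.20 eV.
This matches 13.6 × (1/1² − 1/2²), so n_f = 1: the Lyman series.

Lyman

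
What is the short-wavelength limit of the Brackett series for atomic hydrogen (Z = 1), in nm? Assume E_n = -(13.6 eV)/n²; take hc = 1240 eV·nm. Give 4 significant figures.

The Brackett series has lower level n_f = 4; the series limit corresponds to n_i → ∞.
ΔE_max = 13.6 × 1 / 4² = 0.8500 eV.
λ_min = 1240 / 0.8500 = 1459 nm.

1459 nm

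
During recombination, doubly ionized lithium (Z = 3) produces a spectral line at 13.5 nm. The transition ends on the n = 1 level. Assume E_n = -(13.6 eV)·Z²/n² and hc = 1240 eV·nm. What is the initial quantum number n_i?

The photon energy is ΔE = hc/λ = 1240 / 13.5 = 91.85 eV.
With Z = 3, ΔE = 122.4 × (1/n_f² − 1/n_i²), so 1/n_f² − 1/n_i² = 0.7504.
With n_f = 1: 1/n_i² = 1/1 − 0.7504 = 0.2496, so n_i ≈ 2.00.

n_i = 2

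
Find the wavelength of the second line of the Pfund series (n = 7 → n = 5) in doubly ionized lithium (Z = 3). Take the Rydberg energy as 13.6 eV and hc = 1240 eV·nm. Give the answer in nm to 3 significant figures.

The Pfund series terminates on n_f = 5; the second line has n_i = 5+2 = 7.
ΔE = 122.4 × (1/5² − 1/7²) = 2.398 eV.
λ = 1240 / 2.398 = 517 nm.

517 nm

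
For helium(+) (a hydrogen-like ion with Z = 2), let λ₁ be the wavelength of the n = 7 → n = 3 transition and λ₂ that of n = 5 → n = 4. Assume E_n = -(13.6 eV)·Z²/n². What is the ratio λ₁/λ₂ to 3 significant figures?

0.248

λ ∝ 1/ΔE ∝ 1/(1/n_f² − 1/n_i²), and the Z² and hc factors cancel in the ratio.
λ₁/λ₂ = (1/4² − 1/5²)/(1/3² − 1/7²) = 0.02250/0.09070 = 0.248.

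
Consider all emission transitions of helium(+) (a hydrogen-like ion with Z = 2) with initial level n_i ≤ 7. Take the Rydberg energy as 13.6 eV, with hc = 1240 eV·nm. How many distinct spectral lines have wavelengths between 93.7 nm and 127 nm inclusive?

Enumerate all n_i → n_f pairs with 1 ≤ n_f < n_i ≤ 7 and compute λ = 1240 / [13.6·4·(1/n_f² − 1/n_i²)].
Lines falling in [93.7, 127] nm: 7→2 (99.28 nm), 6→2 (102.6 nm), 5→2 (108.5 nm), 4→2 (121.6 nm).

4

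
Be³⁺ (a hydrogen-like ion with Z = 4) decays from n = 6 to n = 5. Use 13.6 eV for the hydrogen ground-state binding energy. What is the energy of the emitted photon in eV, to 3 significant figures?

2.66 eV

The Bohr energies scale as Z², so for Z = 4: E_n = −217.6/n² eV.
E_6 = −217.6/36 = −6.044 eV and E_5 = −217.6/25 = −8.704 eV.
The photon energy is |E_6 − E_5| = 2.66 eV.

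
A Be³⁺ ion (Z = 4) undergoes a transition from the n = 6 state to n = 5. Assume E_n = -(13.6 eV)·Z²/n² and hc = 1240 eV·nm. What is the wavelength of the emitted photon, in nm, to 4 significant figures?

466.2 nm

For Z = 4 the level energies scale as Z², so the effective Rydberg energy is 13.6 × 16 = 217.6 eV.
ΔE = 217.6 × (1/5² − 1/6²) = 217.6 × 0.01222 = 2.660 eV.
λ = hc/ΔE = 1240 / 2.660 = 466.2 nm.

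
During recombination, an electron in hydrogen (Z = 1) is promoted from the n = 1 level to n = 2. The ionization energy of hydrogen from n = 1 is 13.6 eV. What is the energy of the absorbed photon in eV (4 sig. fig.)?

10.20 eV

E_2 = −13.60/4 = −3.400 eV and E_1 = −13.60/1 = −13.60 eV.
The photon energy is |E_2 − E_1| = 10.20 eV.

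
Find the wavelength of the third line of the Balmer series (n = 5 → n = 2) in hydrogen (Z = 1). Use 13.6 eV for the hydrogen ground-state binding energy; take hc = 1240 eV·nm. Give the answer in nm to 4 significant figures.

434.2 nm

The Balmer series terminates on n_f = 2; the third line has n_i = 2+3 = 5.
ΔE = 13.60 × (1/2² − 1/5²) = 2.856 eV.
λ = 1240 / 2.856 = 434.2 nm.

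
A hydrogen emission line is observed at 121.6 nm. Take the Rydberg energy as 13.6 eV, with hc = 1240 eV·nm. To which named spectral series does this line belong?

Lyman

ΔE = 1240/121.6 = 10.20 eV.
This matches 13.6 × (1/1² − 1/2²), so n_f = 1: the Lyman series.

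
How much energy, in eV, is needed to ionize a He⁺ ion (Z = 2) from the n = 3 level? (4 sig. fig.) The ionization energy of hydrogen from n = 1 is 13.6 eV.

E_n = −13.6 Z²/n² = −54.40/n² eV for Z = 2.
E_3 = −54.40/9 = −6.044 eV, so ionization (to E = 0) requires 6.044 eV.

6.044 eV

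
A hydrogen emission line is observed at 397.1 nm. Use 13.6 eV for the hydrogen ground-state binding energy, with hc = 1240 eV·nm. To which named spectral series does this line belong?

ΔE = 1240/397.1 = 3.123 eV.
This matches 13.6 × (1/2² − 1/7²), so n_f = 2: the Balmer series.

Balmer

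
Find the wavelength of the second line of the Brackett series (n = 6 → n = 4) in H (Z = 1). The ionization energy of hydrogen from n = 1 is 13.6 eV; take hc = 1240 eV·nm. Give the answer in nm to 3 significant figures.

2630 nm

The Brackett series terminates on n_f = 4; the second line has n_i = 4+2 = 6.
ΔE = 13.60 × (1/4² − 1/6²) = 0.4722 eV.
λ = 1240 / 0.4722 = 2630 nm.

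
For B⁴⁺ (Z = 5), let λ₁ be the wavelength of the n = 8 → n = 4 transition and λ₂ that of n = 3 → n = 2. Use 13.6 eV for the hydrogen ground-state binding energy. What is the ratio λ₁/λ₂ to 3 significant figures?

2.96

λ ∝ 1/ΔE ∝ 1/(1/n_f² − 1/n_i²), and the Z² and hc factors cancel in the ratio.
λ₁/λ₂ = (1/2² − 1/3²)/(1/4² − 1/8²) = 0.1389/0.04688 = 2.96.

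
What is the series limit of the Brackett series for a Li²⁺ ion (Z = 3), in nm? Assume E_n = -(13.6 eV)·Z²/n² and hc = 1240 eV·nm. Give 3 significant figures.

162 nm

The Brackett series has lower level n_f = 4; the series limit corresponds to n_i → ∞.
ΔE_max = 13.6 × 9 / 4² = 7.650 eV.
λ_min = 1240 / 7.650 = 162 nm.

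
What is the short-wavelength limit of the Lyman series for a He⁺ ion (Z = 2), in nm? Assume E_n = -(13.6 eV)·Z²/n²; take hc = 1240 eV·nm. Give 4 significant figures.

22.79 nm

The Lyman series has lower level n_f = 1; the series limit corresponds to n_i → ∞.
ΔE_max = 13.6 × 4 / 1² = 54.40 eV.
λ_min = 1240 / 54.40 = 22.79 nm.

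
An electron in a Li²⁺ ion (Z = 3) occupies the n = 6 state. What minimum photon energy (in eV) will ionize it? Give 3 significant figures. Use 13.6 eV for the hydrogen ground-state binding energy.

3.40 eV

E_n = −13.6 Z²/n² = −122.4/n² eV for Z = 3.
E_6 = −122.4/36 = −3.40 eV, so ionization (to E = 0) requires 3.40 eV.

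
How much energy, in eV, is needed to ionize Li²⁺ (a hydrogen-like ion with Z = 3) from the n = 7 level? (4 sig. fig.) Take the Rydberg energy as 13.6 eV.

E_n = −13.6 Z²/n² = −122.4/n² eV for Z = 3.
E_7 = −122.4/49 = −2.498 eV, so ionization (to E = 0) requires 2.498 eV.

2.498 eV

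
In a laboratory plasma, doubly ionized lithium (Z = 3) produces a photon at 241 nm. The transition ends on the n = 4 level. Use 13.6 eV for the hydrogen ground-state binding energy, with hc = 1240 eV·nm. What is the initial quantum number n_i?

n_i = 7

The photon energy is ΔE = hc/λ = 1240 / 241 = 5.145 eV.
With Z = 3, ΔE = 122.4 × (1/n_f² − 1/n_i²), so 1/n_f² − 1/n_i² = 0.04204.
With n_f = 4: 1/n_i² = 1/16 − 0.04204 = 0.02046, so n_i ≈ 6.99.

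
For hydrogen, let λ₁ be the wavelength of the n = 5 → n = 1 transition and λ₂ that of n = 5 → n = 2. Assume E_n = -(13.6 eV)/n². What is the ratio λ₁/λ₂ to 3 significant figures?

λ ∝ 1/ΔE ∝ 1/(1/n_f² − 1/n_i²), and the Z² and hc factors cancel in the ratio.
λ₁/λ₂ = (1/2² − 1/5²)/(1/1² − 1/5²) = 0.2100/0.9600 = 0.219.

0.219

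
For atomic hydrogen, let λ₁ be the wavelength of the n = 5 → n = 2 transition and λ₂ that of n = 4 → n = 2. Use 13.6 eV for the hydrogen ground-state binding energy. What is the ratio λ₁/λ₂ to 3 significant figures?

λ ∝ 1/ΔE ∝ 1/(1/n_f² − 1/n_i²), and the Z² and hc factors cancel in the ratio.
λ₁/λ₂ = (1/2² − 1/4²)/(1/2² − 1/5²) = 0.1875/0.2100 = 0.893.

0.893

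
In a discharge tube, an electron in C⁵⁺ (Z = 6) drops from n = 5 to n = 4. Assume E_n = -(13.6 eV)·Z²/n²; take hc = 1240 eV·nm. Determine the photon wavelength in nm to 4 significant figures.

112.6 nm

For Z = 6 the level energies scale as Z², so the effective Rydberg energy is 13.6 × 36 = 489.6 eV.
ΔE = 489.6 × (1/4² − 1/5²) = 489.6 × 0.02250 = 11.02 eV.
λ = hc/ΔE = 1240 / 11.02 = 112.6 nm.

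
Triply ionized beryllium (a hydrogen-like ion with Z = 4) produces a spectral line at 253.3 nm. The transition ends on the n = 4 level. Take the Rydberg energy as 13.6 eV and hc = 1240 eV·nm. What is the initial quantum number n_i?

n_i = 5

The photon energy is ΔE = hc/λ = 1240 / 253.3 = 4.895 eV.
With Z = 4, ΔE = 217.6 × (1/n_f² − 1/n_i²), so 1/n_f² − 1/n_i² = 0.02250.
With n_f = 4: 1/n_i² = 1/16 − 0.02250 = 0.04000, so n_i ≈ 5.00.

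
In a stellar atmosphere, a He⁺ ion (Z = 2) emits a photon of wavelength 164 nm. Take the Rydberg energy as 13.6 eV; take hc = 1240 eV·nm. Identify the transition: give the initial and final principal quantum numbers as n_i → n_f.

The photon energy is ΔE = hc/λ = 1240 / 164 = 7.561 eV.
With Z = 2, ΔE = 54.40 × (1/n_f² − 1/n_i²), so 1/n_f² − 1/n_i² = 0.1390.
Trying n_f = 2 gives 1/n_i² = 0.1110, i.e. n_i ≈ 3; this pair matches.

n_i = 3, n_f = 2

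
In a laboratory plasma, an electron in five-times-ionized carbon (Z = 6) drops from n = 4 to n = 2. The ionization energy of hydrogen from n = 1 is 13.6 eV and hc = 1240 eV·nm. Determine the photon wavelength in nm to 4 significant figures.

For Z = 6 the level energies scale as Z², so the effective Rydberg energy is 13.6 × 36 = 489.6 eV.
ΔE = 489.6 × (1/2² − 1/4²) = 489.6 × 0.1875 = 91.80 eV.
λ = hc/ΔE = 1240 / 91.80 = 13.51 nm.

13.51 nm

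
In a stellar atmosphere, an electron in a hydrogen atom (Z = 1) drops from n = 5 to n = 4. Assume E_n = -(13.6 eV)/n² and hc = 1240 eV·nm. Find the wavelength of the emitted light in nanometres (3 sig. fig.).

4050 nm

ΔE = 13.60 × (1/4² − 1/5²) = 13.60 × 0.02250 = 0.3060 eV.
λ = hc/ΔE = 1240 / 0.3060 = 4050 nm.
This line belongs to the Brackett series.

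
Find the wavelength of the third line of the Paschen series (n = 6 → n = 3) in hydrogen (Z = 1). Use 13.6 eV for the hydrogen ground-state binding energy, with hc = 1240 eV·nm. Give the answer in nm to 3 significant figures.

1090 nm

The Paschen series terminates on n_f = 3; the third line has n_i = 3+3 = 6.
ΔE = 13.60 × (1/3² − 1/6²) = 1.133 eV.
λ = 1240 / 1.133 = 1090 nm.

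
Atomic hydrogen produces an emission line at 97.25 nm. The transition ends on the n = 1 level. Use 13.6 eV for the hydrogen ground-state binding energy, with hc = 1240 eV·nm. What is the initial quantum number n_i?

The photon energy is ΔE = hc/λ = 1240 / 97.25 = 12.75 eV.
With Z = 1, ΔE = 13.60 × (1/n_f² − 1/n_i²), so 1/n_f² − 1/n_i² = 0.9375.
With n_f = 1: 1/n_i² = 1/1 − 0.9375 = 0.06245, so n_i ≈ 4.00.

n_i = 4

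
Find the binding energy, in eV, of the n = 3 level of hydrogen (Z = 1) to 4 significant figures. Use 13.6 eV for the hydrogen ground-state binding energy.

1.511 eV

E_3 = −13.60/9 = −1.511 eV, so ionization (to E = 0) requires 1.511 eV.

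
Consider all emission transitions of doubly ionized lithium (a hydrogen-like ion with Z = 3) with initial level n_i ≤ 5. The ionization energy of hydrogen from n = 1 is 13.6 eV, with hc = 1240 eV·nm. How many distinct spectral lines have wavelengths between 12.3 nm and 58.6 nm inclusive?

3

Enumerate all n_i → n_f pairs with 1 ≤ n_f < n_i ≤ 5 and compute λ = 1240 / [13.6·9·(1/n_f² − 1/n_i²)].
Lines falling in [12.3, 58.6] nm: 2→1 (13.51 nm), 5→2 (48.24 nm), 4→2 (54.03 nm).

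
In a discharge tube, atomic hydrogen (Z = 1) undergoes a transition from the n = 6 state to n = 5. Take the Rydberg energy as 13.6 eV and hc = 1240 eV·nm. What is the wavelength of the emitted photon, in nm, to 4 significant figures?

7460 nm

ΔE = 13.60 × (1/5² − 1/6²) = 13.60 × 0.01222 = 0.1662 eV.
λ = hc/ΔE = 1240 / 0.1662 = 7460 nm.
This line belongs to the Pfund series.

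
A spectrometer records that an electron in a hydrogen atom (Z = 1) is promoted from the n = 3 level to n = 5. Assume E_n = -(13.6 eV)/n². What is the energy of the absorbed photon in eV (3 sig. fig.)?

0.967 eV

E_5 = −13.60/25 = −0.5440 eV and E_3 = −13.60/9 = −1.511 eV.
The photon energy is |E_5 − E_3| = 0.967 eV.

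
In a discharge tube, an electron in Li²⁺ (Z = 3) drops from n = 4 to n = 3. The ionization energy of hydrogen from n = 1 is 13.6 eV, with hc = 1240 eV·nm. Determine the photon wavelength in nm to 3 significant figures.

208 nm

For Z = 3 the level energies scale as Z², so the effective Rydberg energy is 13.6 × 9 = 122.4 eV.
ΔE = 122.4 × (1/3² − 1/4²) = 122.4 × 0.04861 = 5.950 eV.
λ = hc/ΔE = 1240 / 5.950 = 208 nm.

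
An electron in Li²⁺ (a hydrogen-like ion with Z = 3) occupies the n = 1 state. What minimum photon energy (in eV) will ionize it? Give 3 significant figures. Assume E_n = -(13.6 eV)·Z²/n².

E_n = −13.6 Z²/n² = −122.4/n² eV for Z = 3.
E_1 = −122.4/1 = −122 eV, so ionization (to E = 0) requires 122 eV.

122 eV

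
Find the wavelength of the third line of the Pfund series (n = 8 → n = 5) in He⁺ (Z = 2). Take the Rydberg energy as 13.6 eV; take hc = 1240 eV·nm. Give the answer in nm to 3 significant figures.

935 nm

The Pfund series terminates on n_f = 5; the third line has n_i = 5+3 = 8.
ΔE = 54.40 × (1/5² − 1/8²) = 1.326 eV.
λ = 1240 / 1.326 = 935 nm.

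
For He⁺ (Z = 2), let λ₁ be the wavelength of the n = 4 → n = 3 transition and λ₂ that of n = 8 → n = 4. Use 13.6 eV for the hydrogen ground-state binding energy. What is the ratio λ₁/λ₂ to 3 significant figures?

0.964

λ ∝ 1/ΔE ∝ 1/(1/n_f² − 1/n_i²), and the Z² and hc factors cancel in the ratio.
λ₁/λ₂ = (1/4² − 1/8²)/(1/3² − 1/4²) = 0.04688/0.04861 = 0.964.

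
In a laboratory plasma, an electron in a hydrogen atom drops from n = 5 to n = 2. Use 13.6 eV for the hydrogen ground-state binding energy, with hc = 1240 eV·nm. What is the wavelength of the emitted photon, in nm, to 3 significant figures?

434 nm

ΔE = 13.60 × (1/2² − 1/5²) = 13.60 × 0.2100 = 2.856 eV.
λ = hc/ΔE = 1240 / 2.856 = 434 nm.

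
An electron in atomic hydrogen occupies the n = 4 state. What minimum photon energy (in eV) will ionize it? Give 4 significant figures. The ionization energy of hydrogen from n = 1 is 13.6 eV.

0.8500 eV

E_4 = −13.60/16 = −0.8500 eV, so ionization (to E = 0) requires 0.8500 eV.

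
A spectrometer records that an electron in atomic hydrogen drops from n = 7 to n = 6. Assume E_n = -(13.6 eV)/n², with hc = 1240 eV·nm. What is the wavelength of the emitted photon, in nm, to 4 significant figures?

12370 nm

ΔE = 13.60 × (1/6² − 1/7²) = 13.60 × 0.007370 = 0.1002 eV.
λ = hc/ΔE = 1240 / 0.1002 = 12370 nm.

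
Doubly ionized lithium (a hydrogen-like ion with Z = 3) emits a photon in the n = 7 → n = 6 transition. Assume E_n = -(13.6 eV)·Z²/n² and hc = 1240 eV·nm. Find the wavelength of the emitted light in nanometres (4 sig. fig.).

For Z = 3 the level energies scale as Z², so the effective Rydberg energy is 13.6 × 9 = 122.4 eV.
ΔE = 122.4 × (1/6² − 1/7²) = 122.4 × 0.007370 = 0.9020 eV.
λ = hc/ΔE = 1240 / 0.9020 = 1375 nm.

1375 nm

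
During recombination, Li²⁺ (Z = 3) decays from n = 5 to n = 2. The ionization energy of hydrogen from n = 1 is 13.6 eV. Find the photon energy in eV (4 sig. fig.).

25.70 eV

The Bohr energies scale as Z², so for Z = 3: E_n = −122.4/n² eV.
E_5 = −122.4/25 = −4.896 eV and E_2 = −122.4/4 = −30.60 eV.
The photon energy is |E_5 − E_2| = 25.70 eV.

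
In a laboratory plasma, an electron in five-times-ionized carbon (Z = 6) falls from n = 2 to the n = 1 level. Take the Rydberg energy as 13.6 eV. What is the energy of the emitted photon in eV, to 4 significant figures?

The Bohr energies scale as Z², so for Z = 6: E_n = −489.6/n² eV.
E_2 = −489.6/4 = −122.4 eV and E_1 = −489.6/1 = −489.6 eV.
The photon energy is |E_2 − E_1| = 367.2 eV.

367.2 eV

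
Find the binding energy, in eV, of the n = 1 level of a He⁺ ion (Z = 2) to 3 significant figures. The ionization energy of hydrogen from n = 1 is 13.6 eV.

54.4 eV

E_n = −13.6 Z²/n² = −54.40/n² eV for Z = 2.
E_1 = −54.40/1 = −54.4 eV, so ionization (to E = 0) requires 54.4 eV.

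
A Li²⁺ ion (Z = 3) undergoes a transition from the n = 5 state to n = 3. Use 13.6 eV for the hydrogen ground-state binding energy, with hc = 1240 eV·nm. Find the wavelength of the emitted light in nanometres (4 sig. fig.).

For Z = 3 the level energies scale as Z², so the effective Rydberg energy is 13.6 × 9 = 122.4 eV.
ΔE = 122.4 × (1/3² − 1/5²) = 122.4 × 0.07111 = 8.704 eV.
λ = hc/ΔE = 1240 / 8.704 = 142.5 nm.

142.5 nm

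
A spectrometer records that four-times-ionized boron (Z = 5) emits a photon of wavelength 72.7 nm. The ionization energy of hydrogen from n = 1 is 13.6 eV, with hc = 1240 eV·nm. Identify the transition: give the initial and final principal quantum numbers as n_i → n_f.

The photon energy is ΔE = hc/λ = 1240 / 72.7 = 17.06 eV.
With Z = 5, ΔE = 340.0 × (1/n_f² − 1/n_i²), so 1/n_f² − 1/n_i² = 0.05017.
Trying n_f = 4 gives 1/n_i² = 0.01233, i.e. n_i ≈ 9; this pair matches.

n_i = 9, n_f = 4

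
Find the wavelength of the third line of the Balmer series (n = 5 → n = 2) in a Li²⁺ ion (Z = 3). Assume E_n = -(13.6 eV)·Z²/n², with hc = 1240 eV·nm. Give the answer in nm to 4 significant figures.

48.24 nm

The Balmer series terminates on n_f = 2; the third line has n_i = 2+3 = 5.
ΔE = 122.4 × (1/2² − 1/5²) = 25.70 eV.
λ = 1240 / 25.70 = 48.24 nm.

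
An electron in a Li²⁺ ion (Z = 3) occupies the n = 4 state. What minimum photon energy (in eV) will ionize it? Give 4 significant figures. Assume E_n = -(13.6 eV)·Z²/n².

E_n = −13.6 Z²/n² = −122.4/n² eV for Z = 3.
E_4 = −122.4/16 = −7.650 eV, so ionization (to E = 0) requires 7.650 eV.

7.650 eV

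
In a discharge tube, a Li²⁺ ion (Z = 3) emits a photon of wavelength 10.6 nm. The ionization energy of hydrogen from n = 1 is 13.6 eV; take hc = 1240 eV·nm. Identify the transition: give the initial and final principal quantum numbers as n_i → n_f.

The photon energy is ΔE = hc/λ = 1240 / 10.6 = 117.0 eV.
With Z = 3, ΔE = 122.4 × (1/n_f² − 1/n_i²), so 1/n_f² − 1/n_i² = 0.9557.
Trying n_f = 1 gives 1/n_i² = 0.04427, i.e. n_i ≈ 5; this pair matches.

n_i = 5, n_f = 1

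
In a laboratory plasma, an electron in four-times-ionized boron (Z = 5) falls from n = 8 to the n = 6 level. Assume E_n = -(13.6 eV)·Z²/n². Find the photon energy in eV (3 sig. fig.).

The Bohr energies scale as Z², so for Z = 5: E_n = −340.0/n² eV.
E_8 = −340.0/64 = −5.313 eV and E_6 = −340.0/36 = −9.444 eV.
The photon energy is |E_8 − E_6| = 4.13 eV.

4.13 eV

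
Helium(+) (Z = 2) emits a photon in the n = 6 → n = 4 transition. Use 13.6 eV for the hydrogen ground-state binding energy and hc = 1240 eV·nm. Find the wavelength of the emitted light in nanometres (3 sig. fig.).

656 nm

For Z = 2 the level energies scale as Z², so the effective Rydberg energy is 13.6 × 4 = 54.40 eV.
ΔE = 54.40 × (1/4² − 1/6²) = 54.40 × 0.03472 = 1.889 eV.
λ = hc/ΔE = 1240 / 1.889 = 656 nm.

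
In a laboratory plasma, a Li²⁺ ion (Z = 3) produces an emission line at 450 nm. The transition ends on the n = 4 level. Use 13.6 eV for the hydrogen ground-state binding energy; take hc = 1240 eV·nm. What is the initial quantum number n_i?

n_i = 5

The photon energy is ΔE = hc/λ = 1240 / 450 = 2.756 eV.
With Z = 3, ΔE = 122.4 × (1/n_f² − 1/n_i²), so 1/n_f² − 1/n_i² = 0.02251.
With n_f = 4: 1/n_i² = 1/16 − 0.02251 = 0.03999, so n_i ≈ 5.00.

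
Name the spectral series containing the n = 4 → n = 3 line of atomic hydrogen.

The series is set by the lower level: n_f = 3 is the Paschen series.

Paschen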